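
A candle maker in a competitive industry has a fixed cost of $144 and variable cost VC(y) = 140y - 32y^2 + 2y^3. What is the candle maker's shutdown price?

$12 per unit

The firm shuts down when price falls below the minimum of average variable cost. AVC = VC/y = 140 - 32y + 2y^2.
At the minimum of AVC, MC = AVC. MC = 140 - 64y + 6y^2; setting MC = AVC gives 4y^2 - 32y = 0, so y = 8. min AVC = 12.
The firm shuts down for any P below $12.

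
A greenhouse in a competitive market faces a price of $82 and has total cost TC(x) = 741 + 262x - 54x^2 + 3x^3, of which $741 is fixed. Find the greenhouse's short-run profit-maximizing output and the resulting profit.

AVC = 262 - 54x + 3x^2; min AVC = $19 at x = 9. Since P = $82 ≥ min AVC, the firm produces.
With MC = 262 - 108x + 9x^2, P = MC on the upward-sloping part at x* = 10.
TR = 82·10 = 820. TC = 741 + 220 = 961. Profit = 820 − 961 = -$141.
By producing, the firm covers all variable cost plus $600 of fixed cost; shutting down would lose the full $741.

Profit = -$141 at x = 10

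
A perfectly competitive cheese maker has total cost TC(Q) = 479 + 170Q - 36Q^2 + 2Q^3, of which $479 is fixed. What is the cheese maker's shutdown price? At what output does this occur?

$8 per unit, at Q = 9

Short-run supply begins at min AVC. From VC = 170Q - 36Q^2 + 2Q^3, AVC = 170 - 36Q + 2Q^2.
dAVC/dQ = -36 + 4Q = 0 gives Q = 9. min AVC = 170 - 36·9 + 2·9^2 = 8.
So the shutdown price is $8.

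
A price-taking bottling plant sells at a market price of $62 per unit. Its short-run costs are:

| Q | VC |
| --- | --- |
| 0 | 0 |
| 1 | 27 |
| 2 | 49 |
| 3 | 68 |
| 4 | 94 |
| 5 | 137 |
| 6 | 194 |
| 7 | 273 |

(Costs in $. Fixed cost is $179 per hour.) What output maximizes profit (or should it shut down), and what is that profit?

Compute π = P·Q − TC at each output: Q=0: -179; Q=1: -144; Q=2: -104; Q=3: -61; Q=4: -25; Q=5: -6; Q=6: -1; Q=7: -18.
Profit is maximized at Q = 6. AVC there is 194/6 = $32.33 ≤ P, so producing beats shutting down (which would give -$179).

Q = 6; profit = -$1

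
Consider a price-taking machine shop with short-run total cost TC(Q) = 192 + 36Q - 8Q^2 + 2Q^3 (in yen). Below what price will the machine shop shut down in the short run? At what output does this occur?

The firm shuts down when price falls below the minimum of average variable cost. AVC = VC/Q = 36 - 8Q + 2Q^2.
At the minimum of AVC, MC = AVC. MC = 36 - 16Q + 6Q^2; setting MC = AVC gives 4Q^2 - 8Q = 0, so Q = 2. min AVC = 28.
For P < ¥28 the firm produces nothing.

¥28 per unit, at Q = 2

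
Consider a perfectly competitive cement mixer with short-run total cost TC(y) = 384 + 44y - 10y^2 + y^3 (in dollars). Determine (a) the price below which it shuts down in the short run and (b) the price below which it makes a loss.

AVC = 44 - 10y + y^2; minimized at y = 5, giving min AVC = $19. That is the shutdown price.
ATC = 384/y + 44 - 10y + y^2. Setting dATC/dy = −384/y^2 − 10 + 2y = 0 gives y = 8 (since 2·8^3 − 10·8^2 = 384).
min ATC = 384/8 + 44 − 10·8 + 8^2 = $76. That is the break-even price.
Between these two prices the firm operates at a loss; above $76 it earns a profit.

Shutdown price = $19; break-even price = $76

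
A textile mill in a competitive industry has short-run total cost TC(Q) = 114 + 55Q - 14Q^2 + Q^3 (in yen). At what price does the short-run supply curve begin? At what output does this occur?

¥6 per unit, at Q = 7

The shutdown price is the minimum of AVC. VC = 55Q - 14Q^2 + Q^3, so AVC = 55 - 14Q + Q^2.
dAVC/dQ = -14 + 2Q = 0 gives Q = 7. min AVC = 55 - 14·7 + 7^2 = 6.
For P < ¥6 the firm produces nothing.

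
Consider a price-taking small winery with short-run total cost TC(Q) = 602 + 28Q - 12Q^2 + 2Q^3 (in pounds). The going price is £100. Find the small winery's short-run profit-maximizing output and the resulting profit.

AVC = 28 - 12Q + 2Q^2; min AVC = £10 at Q = 3. Since P = £100 ≥ min AVC, the firm produces.
With MC = 28 - 24Q + 6Q^2, P = MC on the upward-sloping part at Q* = 6.
TR = 100·6 = 600. TC = 602 + 168 = 770. Profit = 600 − 770 = -£170.
By producing, the firm covers all variable cost plus £432 of fixed cost; shutting down would lose the full £602.

Profit = -£170 at Q = 6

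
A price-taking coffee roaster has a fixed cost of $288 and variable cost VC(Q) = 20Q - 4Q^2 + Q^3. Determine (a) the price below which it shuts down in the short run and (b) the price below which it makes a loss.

AVC = 20 - 4Q + Q^2; minimized at Q = 2, giving min AVC = $16. That is the shutdown price.
ATC = 288/Q + 20 - 4Q + Q^2. Setting dATC/dQ = −288/Q^2 − 4 + 2Q = 0 gives Q = 6 (since 2·6^3 − 4·6^2 = 288).
min ATC = 288/6 + 20 − 4·6 + 6^2 = $80. That is the break-even price.
For $16 ≤ P < $80 the firm produces at a loss; below $16 it shuts down.

Shutdown price = $16; break-even price = $80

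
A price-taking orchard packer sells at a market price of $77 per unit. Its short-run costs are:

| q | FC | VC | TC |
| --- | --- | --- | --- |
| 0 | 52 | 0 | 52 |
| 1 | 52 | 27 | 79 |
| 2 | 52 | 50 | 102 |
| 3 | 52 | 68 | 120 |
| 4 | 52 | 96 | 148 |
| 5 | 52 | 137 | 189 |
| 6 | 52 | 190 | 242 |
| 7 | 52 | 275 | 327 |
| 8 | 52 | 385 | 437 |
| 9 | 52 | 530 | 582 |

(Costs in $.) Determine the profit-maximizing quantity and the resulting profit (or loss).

Profit at each row (π = 77q − TC): q=0: -52; q=1: -2; q=2: 52; q=3: 111; q=4: 160; q=5: 196; q=6: 220; q=7: 212; q=8: 179; q=9: 111.
Profit is maximized at q = 6. AVC there is 190/6 = $31.67 ≤ P, so producing beats shutting down (which would give -$52).

q = 6; profit = $220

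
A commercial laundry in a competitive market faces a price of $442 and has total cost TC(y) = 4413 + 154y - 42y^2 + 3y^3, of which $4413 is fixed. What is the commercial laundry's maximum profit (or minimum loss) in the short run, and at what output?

AVC = 154 - 42y + 3y^2 has its minimum $7 at y = 7; price $442 clears that bar, so the firm operates.
MC = 154 - 84y + 9y^2. Setting P = MC and taking the root on the rising branch gives y* = 12.
TR = 442·12 = 5304. TC = 4413 + 984 = 5397. Profit = 5304 − 5397 = -$93.
By producing, the firm covers all variable cost plus $4320 of fixed cost; shutting down would lose the full $4413.

Profit = -$93 at y = 12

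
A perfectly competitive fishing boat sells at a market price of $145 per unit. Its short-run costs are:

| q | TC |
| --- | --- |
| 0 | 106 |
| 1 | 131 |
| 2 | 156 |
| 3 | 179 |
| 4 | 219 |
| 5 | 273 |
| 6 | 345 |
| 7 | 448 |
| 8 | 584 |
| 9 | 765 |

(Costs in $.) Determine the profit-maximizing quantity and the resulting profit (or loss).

Profit at each row (π = 145q − TC): q=0: -106; q=1: 14; q=2: 134; q=3: 256; q=4: 361; q=5: 452; q=6: 525; q=7: 567; q=8: 576; q=9: 540.
Profit is maximized at q = 8. AVC there is 478/8 = $59.75 ≤ P, so producing beats shutting down (which would give -$106).

q = 8; profit = $576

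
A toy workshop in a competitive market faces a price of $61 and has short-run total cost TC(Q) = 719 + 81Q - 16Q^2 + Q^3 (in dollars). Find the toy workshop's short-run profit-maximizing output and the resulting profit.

AVC = 81 - 16Q + Q^2 has its minimum $17 at Q = 8; price $61 clears that bar, so the firm operates.
With MC = 81 - 32Q + 3Q^2, P = MC on the upward-sloping part at Q* = 10.
TR = 61·10 = 610. TC = 719 + 210 = 929. Profit = 610 − 929 = -$319.
By producing, the firm covers all variable cost plus $400 of fixed cost; shutting down would lose the full $719.

Profit = -$319 at Q = 10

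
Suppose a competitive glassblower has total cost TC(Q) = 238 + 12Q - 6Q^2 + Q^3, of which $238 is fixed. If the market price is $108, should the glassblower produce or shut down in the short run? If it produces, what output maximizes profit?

Produce at Q = 8

Variable cost is VC = 12Q - 6Q^2 + Q^3, so AVC = VC/Q = 12 - 6Q + Q^2 and MC = dTC/dQ = 12 - 12Q + 3Q^2.
AVC hits its minimum where MC = AVC, at Q = 3, giving min AVC = 12 - 6·3 + 3^2 = $3.
Because $108 ≥ $3, revenue can cover variable cost; the firm operates.
Set P = MC: 108 = 12 - 12Q + 3Q^2 → -96 - 12Q + 3Q^2 = 0. The roots are Q = -4 and Q = 8; the profit-maximizing output is on the rising part of MC, so Q* = 8.
Check: AVC at Q = 8 is $28 ≤ P, so revenue covers variable cost.
Profit = P·Q − TC = 108·8 − 462 = $402.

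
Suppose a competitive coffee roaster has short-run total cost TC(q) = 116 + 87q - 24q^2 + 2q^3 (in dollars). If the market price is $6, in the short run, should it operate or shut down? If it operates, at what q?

Shut down

Variable cost is VC = 87q - 24q^2 + 2q^3, so AVC = VC/q = 87 - 24q + 2q^2 and MC = dTC/dq = 87 - 48q + 6q^2.
AVC is minimized where dAVC/dq = -24 + 4q = 0, at q = 6; min AVC = 87 - 24·6 + 2·6^2 = $15.
With P < min AVC ($6 < $15), every unit sold adds to the loss.
Best response: produce nothing and absorb the $116 fixed cost.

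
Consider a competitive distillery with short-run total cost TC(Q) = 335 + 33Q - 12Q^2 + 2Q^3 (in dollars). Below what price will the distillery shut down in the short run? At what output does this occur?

$15 per unit, at Q = 3

The firm shuts down when price falls below the minimum of average variable cost. AVC = VC/Q = 33 - 12Q + 2Q^2.
dAVC/dQ = -12 + 4Q = 0 gives Q = 3. min AVC = 33 - 12·3 + 2·3^2 = 15.
For P < $15 the firm produces nothing.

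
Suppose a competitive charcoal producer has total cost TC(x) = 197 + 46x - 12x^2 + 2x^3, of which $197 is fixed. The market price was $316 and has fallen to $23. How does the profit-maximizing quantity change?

MC = 46 - 24x + 6x^2; the shutdown threshold is min AVC = $28 (at x = 3).
At P = $316 ≥ min AVC, set P = MC on the rising branch: x = 9.
At P = $23 < min AVC = $28, price no longer covers variable cost at any output, so the firm shuts down: x = 0.

Output falls from 9 to 0 (the firm shuts down)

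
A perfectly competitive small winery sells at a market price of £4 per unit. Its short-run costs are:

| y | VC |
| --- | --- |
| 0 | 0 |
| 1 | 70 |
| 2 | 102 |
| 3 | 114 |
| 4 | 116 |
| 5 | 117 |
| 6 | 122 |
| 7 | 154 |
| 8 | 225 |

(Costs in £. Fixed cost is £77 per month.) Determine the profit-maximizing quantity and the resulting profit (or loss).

Tabulate TR − TC: y=0: -77; y=1: -143; y=2: -171; y=3: -179; y=4: -177; y=5: -174; y=6: -175; y=7: -203; y=8: -270.
Profit is highest at y = 0. Equivalently, the lowest AVC in the table is 122/6 ≈ £20.33 at y = 6, and P = £4 falls below it — price never covers variable cost, so the firm shuts down and loses only its fixed cost.

y = 0 (shut down); profit = -£77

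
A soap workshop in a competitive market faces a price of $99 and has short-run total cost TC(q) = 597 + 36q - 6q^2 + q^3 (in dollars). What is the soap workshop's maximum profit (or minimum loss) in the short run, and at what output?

AVC = 36 - 6q + q^2 has its minimum $27 at q = 3; price $99 clears that bar, so the firm operates.
With MC = 36 - 12q + 3q^2, P = MC on the upward-sloping part at q* = 7.
TR = 99·7 = 693. TC = 597 + 301 = 898. Profit = 693 − 898 = -$205.
Shutting down would mean losing the fixed cost of $597, so operating at a loss of $205 is better by $392.

Profit = -$205 at q = 7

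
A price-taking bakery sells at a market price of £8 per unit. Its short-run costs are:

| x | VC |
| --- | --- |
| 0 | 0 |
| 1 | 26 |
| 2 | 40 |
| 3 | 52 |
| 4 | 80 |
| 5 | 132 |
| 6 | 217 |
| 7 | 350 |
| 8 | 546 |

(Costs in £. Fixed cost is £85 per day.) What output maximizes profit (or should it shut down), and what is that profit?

x = 0 (shut down); profit = -£85

Profit at each row (π = 8x − TC): x=0: -85; x=1: -103; x=2: -109; x=3: -113; x=4: -133; x=5: -177; x=6: -254; x=7: -379; x=8: -567.
Profit is highest at x = 0. Equivalently, the lowest AVC in the table is 52/3 ≈ £17.33 at x = 3, and P = £8 falls below it — price never covers variable cost, so the firm shuts down and loses only its fixed cost.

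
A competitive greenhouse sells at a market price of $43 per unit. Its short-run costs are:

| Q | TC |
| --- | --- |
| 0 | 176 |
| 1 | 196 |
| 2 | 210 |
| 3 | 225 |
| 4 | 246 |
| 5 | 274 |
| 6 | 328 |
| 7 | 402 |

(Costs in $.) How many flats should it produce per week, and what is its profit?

Compute π = P·Q − TC at each output: Q=0: -176; Q=1: -153; Q=2: -124; Q=3: -96; Q=4: -74; Q=5: -59; Q=6: -70; Q=7: -101.
Profit is maximized at Q = 5. AVC there is 98/5 = $19.60 ≤ P, so producing beats shutting down (which would give -$176).

Q = 5; profit = -$59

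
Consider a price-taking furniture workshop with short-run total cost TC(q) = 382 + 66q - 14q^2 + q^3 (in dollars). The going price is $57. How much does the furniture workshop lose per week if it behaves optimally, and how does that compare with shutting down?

AVC = 66 - 14q + q^2 has its minimum $17 at q = 7; price $57 clears that bar, so the firm operates.
MC = 66 - 28q + 3q^2. Setting P = MC and taking the root on the rising branch gives q* = 9.
TR = 57·9 = 513. TC = 382 + 189 = 571. Profit = 513 − 571 = -$58.
By producing, the firm covers all variable cost plus $324 of fixed cost; shutting down would lose the full $382.

Profit = -$58 at q = 9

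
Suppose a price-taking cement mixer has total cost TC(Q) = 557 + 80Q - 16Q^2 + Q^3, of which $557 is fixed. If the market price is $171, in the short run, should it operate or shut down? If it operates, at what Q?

Variable cost is VC = 80Q - 16Q^2 + Q^3, so AVC = VC/Q = 80 - 16Q + Q^2 and MC = dTC/dQ = 80 - 32Q + 3Q^2.
The AVC parabola has its vertex at Q = 16/2 = 8, where AVC = 80 - 16·8 + 8^2 = $16.
Since P = $171 ≥ min AVC = $16, price covers variable cost and the firm should produce.
P = MC gives -91 - 32Q + 3Q^2 = 0, with roots -7/3 and 13. Take the larger (rising MC): Q* = 13.
Check: AVC at Q = 13 is $41 ≤ P, so revenue covers variable cost.
Profit = P·Q − TC = 171·13 − 1090 = $1133.

Produce at Q = 13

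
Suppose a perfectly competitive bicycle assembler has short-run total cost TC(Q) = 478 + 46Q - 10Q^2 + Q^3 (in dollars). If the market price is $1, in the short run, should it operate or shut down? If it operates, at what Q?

Strip out fixed cost: VC = 46Q - 10Q^2 + Q^3. Then AVC = 46 - 10Q + Q^2 and MC = 46 - 20Q + 3Q^2.
AVC hits its minimum where MC = AVC, at Q = 5, giving min AVC = 46 - 10·5 + 5^2 = $21.
With P < min AVC ($1 < $21), every unit sold adds to the loss.
Best response: produce nothing and absorb the $478 fixed cost.

Shut down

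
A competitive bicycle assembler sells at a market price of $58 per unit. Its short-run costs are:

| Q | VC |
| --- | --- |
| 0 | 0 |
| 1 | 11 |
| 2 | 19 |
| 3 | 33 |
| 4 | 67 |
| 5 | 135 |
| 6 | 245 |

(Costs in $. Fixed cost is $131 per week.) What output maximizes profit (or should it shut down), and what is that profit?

Tabulate TR − TC: Q=0: -131; Q=1: -84; Q=2: -34; Q=3: 10; Q=4: 34; Q=5: 24; Q=6: -28.
Profit is maximized at Q = 4. AVC there is 67/4 = $16.75 ≤ P, so producing beats shutting down (which would give -$131).

Q = 4; profit = $34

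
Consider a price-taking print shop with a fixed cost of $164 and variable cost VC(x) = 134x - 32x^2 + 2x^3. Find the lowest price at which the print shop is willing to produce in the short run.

Short-run supply begins at min AVC. From VC = 134x - 32x^2 + 2x^3, AVC = 134 - 32x + 2x^2.
At the minimum of AVC, MC = AVC. MC = 134 - 64x + 6x^2; setting MC = AVC gives 4x^2 - 32x = 0, so x = 8. min AVC = 6.
The firm shuts down for any P below $6.

$6 per unit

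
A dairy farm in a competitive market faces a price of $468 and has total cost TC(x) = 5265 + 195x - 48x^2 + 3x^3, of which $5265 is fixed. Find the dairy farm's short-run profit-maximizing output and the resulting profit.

Profit = -$195 at x = 13

AVC = 195 - 48x + 3x^2; min AVC = $3 at x = 8. Since P = $468 ≥ min AVC, the firm produces.
With MC = 195 - 96x + 9x^2, P = MC on the upward-sloping part at x* = 13.
TR = 468·13 = 6084. TC = 5265 + 1014 = 6279. Profit = 6084 − 6279 = -$195.
Shutting down would mean losing the fixed cost of $5265, so operating at a loss of $195 is better by $5070.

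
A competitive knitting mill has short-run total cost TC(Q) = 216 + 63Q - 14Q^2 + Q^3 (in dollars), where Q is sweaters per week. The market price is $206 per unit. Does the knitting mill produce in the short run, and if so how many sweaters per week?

Strip out fixed cost: VC = 63Q - 14Q^2 + Q^3. Then AVC = 63 - 14Q + Q^2 and MC = 63 - 28Q + 3Q^2.
AVC is minimized where dAVC/dQ = -14 + 2Q = 0, at Q = 7; min AVC = 63 - 14·7 + 7^2 = $14.
Because $206 ≥ $14, revenue can cover variable cost; the firm operates.
Set P = MC: 206 = 63 - 28Q + 3Q^2 → -143 - 28Q + 3Q^2 = 0. The roots are Q = -11/3 and Q = 13; the profit-maximizing output is on the rising part of MC, so Q* = 13.
Check: AVC at Q = 13 is $50 ≤ P, so revenue covers variable cost.
Profit = P·Q − TC = 206·13 − 866 = $1812.

Produce at Q = 13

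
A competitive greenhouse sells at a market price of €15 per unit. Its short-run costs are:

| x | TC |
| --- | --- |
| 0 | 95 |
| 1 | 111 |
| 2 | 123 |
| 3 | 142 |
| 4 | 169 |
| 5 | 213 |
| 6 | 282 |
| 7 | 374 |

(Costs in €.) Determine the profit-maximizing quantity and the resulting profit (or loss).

x = 2; profit = -€93

Compute π = P·x − TC at each output: x=0: -95; x=1: -96; x=2: -93; x=3: -97; x=4: -109; x=5: -138; x=6: -192; x=7: -269.
Profit is maximized at x = 2. AVC there is 28/2 = €14 ≤ P, so producing beats shutting down (which would give -€95).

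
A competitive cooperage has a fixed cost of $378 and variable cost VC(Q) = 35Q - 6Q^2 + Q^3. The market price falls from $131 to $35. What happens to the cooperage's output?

Output falls from 8 to 4

AVC = 35 - 6Q + Q^2, minimized at Q = 3 where min AVC = $26. MC = 35 - 12Q + 3Q^2.
With P = $131 above the shutdown price, P = MC gives Q = 8.
At P = $35 ≥ min AVC, set P = MC: Q = 4. The firm stays open but cuts output.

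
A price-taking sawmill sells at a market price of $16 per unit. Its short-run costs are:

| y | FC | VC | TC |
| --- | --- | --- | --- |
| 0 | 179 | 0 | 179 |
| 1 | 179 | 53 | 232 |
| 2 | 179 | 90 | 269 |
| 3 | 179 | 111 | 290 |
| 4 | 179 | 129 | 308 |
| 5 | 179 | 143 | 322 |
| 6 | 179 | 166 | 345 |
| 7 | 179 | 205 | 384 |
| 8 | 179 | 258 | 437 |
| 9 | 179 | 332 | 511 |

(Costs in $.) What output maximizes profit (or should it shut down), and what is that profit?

Compute π = P·y − TC at each output: y=0: -179; y=1: -216; y=2: -237; y=3: -242; y=4: -244; y=5: -242; y=6: -249; y=7: -272; y=8: -309; y=9: -367.
Profit is highest at y = 0. Equivalently, the lowest AVC in the table is 166/6 ≈ $27.67 at y = 6, and P = $16 falls below it — price never covers variable cost, so the firm shuts down and loses only its fixed cost.

y = 0 (shut down); profit = -$179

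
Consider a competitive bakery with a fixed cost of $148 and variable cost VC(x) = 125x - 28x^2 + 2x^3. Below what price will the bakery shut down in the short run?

$27 per unit

The firm shuts down when price falls below the minimum of average variable cost. AVC = VC/x = 125 - 28x + 2x^2.
dAVC/dx = -28 + 4x = 0 gives x = 7. min AVC = 125 - 28·7 + 2·7^2 = 27.
The firm shuts down for any P below $27.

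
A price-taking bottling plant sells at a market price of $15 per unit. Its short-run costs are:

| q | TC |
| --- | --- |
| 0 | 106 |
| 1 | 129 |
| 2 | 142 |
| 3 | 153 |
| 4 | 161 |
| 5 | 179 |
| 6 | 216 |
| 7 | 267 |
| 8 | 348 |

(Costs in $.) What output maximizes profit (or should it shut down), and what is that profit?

Profit at each row (π = 15q − TC): q=0: -106; q=1: -114; q=2: -112; q=3: -108; q=4: -101; q=5: -104; q=6: -126; q=7: -162; q=8: -228.
Profit is maximized at q = 4. AVC there is 55/4 = $13.75 ≤ P, so producing beats shutting down (which would give -$106).

q = 4; profit = -$101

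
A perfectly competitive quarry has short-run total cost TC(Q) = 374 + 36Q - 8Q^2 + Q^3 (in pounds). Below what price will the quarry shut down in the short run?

£20 per unit

Short-run supply begins at min AVC. From VC = 36Q - 8Q^2 + Q^3, AVC = 36 - 8Q + Q^2.
dAVC/dQ = -8 + 2Q = 0 gives Q = 4. min AVC = 36 - 8·4 + 4^2 = 20.
For P < £20 the firm produces nothing.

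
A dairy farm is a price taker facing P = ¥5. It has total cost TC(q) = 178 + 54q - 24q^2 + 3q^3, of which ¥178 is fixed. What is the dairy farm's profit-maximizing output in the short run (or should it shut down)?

Shut down

From TC, MC = TC'(q) = 54 - 48q + 9q^2 and AVC = VC/q = 54 - 24q + 3q^2.
The AVC parabola has its vertex at q = 24/6 = 4, where AVC = 54 - 24·4 + 3·4^2 = ¥6.
With P < min AVC (¥5 < ¥6), every unit sold adds to the loss.
Shutting down limits the loss to fixed cost, ¥178.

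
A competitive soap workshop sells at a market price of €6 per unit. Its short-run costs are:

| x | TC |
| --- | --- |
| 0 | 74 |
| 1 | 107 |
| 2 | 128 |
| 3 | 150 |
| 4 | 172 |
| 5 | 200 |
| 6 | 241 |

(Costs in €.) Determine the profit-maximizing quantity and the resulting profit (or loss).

Compute π = P·x − TC at each output: x=0: -74; x=1: -101; x=2: -116; x=3: -132; x=4: -148; x=5: -170; x=6: -205.
Profit is highest at x = 0. Equivalently, the lowest AVC in the table is 98/4 ≈ €24.50 at x = 4, and P = €6 falls below it — price never covers variable cost, so the firm shuts down and loses only its fixed cost.

x = 0 (shut down); profit = -€74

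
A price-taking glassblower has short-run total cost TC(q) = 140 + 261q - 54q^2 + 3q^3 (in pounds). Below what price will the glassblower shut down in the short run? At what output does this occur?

£18 per unit, at q = 9

Short-run supply begins at min AVC. From VC = 261q - 54q^2 + 3q^3, AVC = 261 - 54q + 3q^2.
At the minimum of AVC, MC = AVC. MC = 261 - 108q + 9q^2; setting MC = AVC gives 6q^2 - 54q = 0, so q = 9. min AVC = 18.
So the shutdown price is £18.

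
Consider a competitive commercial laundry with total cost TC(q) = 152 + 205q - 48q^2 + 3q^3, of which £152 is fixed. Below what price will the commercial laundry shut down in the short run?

£13 per unit

The firm shuts down when price falls below the minimum of average variable cost. AVC = VC/q = 205 - 48q + 3q^2.
dAVC/dq = -48 + 6q = 0 gives q = 8. min AVC = 205 - 48·8 + 3·8^2 = 13.
So the shutdown price is £13.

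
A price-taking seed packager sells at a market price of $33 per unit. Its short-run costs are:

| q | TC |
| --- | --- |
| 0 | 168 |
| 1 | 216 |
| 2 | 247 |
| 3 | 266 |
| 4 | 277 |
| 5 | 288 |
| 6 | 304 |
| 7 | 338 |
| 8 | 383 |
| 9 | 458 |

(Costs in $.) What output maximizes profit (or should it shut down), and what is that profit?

q = 6; profit = -$106

Tabulate TR − TC: q=0: -168; q=1: -183; q=2: -181; q=3: -167; q=4: -145; q=5: -123; q=6: -106; q=7: -107; q=8: -119; q=9: -161.
Profit is maximized at q = 6. AVC there is 136/6 = $22.67 ≤ P, so producing beats shutting down (which would give -$168).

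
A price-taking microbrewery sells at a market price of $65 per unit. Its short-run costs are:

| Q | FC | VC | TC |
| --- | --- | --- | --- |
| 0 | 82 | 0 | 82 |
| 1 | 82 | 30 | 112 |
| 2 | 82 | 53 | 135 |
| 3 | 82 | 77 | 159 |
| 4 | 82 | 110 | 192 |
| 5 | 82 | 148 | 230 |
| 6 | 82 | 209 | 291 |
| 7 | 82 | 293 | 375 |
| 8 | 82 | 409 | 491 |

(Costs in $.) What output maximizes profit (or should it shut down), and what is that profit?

Compute π = P·Q − TC at each output: Q=0: -82; Q=1: -47; Q=2: -5; Q=3: 36; Q=4: 68; Q=5: 95; Q=6: 99; Q=7: 80; Q=8: 29.
Profit is maximized at Q = 6. AVC there is 209/6 = $34.83 ≤ P, so producing beats shutting down (which would give -$82).

Q = 6; profit = $99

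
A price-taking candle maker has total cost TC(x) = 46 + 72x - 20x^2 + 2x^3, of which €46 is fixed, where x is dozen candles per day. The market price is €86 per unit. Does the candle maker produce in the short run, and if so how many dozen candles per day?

Strip out fixed cost: VC = 72x - 20x^2 + 2x^3. Then AVC = 72 - 20x + 2x^2 and MC = 72 - 40x + 6x^2.
AVC hits its minimum where MC = AVC, at x = 5, giving min AVC = 72 - 20·5 + 2·5^2 = €22.
Because €86 ≥ €22, revenue can cover variable cost; the firm operates.
Set P = MC: 86 = 72 - 40x + 6x^2 → -14 - 40x + 6x^2 = 0. The roots are x = -1/3 and x = 7; the profit-maximizing output is on the rising part of MC, so x* = 7.
Check: AVC at x = 7 is €30 ≤ P, so revenue covers variable cost.
Profit = P·x − TC = 86·7 − 256 = €346.

Produce at x = 7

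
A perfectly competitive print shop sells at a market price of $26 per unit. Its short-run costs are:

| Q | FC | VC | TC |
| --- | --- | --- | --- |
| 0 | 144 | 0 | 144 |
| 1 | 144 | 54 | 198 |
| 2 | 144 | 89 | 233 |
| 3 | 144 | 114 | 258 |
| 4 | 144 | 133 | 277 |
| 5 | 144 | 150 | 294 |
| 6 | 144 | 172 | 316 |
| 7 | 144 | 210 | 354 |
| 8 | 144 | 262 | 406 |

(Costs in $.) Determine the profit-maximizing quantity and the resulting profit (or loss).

Q = 0 (shut down); profit = -$144

Tabulate TR − TC: Q=0: -144; Q=1: -172; Q=2: -181; Q=3: -180; Q=4: -173; Q=5: -164; Q=6: -160; Q=7: -172; Q=8: -198.
Profit is highest at Q = 0. Equivalently, the lowest AVC in the table is 172/6 ≈ $28.67 at Q = 6, and P = $26 falls below it — price never covers variable cost, so the firm shuts down and loses only its fixed cost.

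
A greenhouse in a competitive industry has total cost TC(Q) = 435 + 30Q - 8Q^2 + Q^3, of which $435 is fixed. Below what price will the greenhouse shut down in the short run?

$14 per unit

The firm shuts down when price falls below the minimum of average variable cost. AVC = VC/Q = 30 - 8Q + Q^2.
dAVC/dQ = -8 + 2Q = 0 gives Q = 4. min AVC = 30 - 8·4 + 4^2 = 14.
For P < $14 the firm produces nothing.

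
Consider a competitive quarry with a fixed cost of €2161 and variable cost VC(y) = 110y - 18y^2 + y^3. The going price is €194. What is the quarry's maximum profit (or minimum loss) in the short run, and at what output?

Profit = -€201 at y = 14

AVC = 110 - 18y + y^2; min AVC = €29 at y = 9. Since P = €194 ≥ min AVC, the firm produces.
With MC = 110 - 36y + 3y^2, P = MC on the upward-sloping part at y* = 14.
TR = 194·14 = 2716. TC = 2161 + 756 = 2917. Profit = 2716 − 2917 = -€201.
That loss of €201 beats the €2161 the firm would lose by shutting down; producing recovers €1960 of fixed cost.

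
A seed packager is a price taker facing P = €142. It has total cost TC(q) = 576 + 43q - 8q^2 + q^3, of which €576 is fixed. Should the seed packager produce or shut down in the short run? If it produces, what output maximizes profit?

Variable cost is VC = 43q - 8q^2 + q^3, so AVC = VC/q = 43 - 8q + q^2 and MC = dTC/dq = 43 - 16q + 3q^2.
AVC is minimized where dAVC/dq = -8 + 2q = 0, at q = 4; min AVC = 43 - 8·4 + 4^2 = €27.
Because €142 ≥ €27, revenue can cover variable cost; the firm operates.
Set P = MC: 142 = 43 - 16q + 3q^2 → -99 - 16q + 3q^2 = 0. The roots are q = -11/3 and q = 9; the profit-maximizing output is on the rising part of MC, so q* = 9.
Check: AVC at q = 9 is €52 ≤ P, so revenue covers variable cost.
Profit = P·q − TC = 142·9 − 1044 = €234.

Produce at q = 9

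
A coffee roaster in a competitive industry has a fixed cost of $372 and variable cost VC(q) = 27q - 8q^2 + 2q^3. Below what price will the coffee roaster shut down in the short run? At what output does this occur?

$19 per unit, at q = 2

The shutdown price is the minimum of AVC. VC = 27q - 8q^2 + 2q^3, so AVC = 27 - 8q + 2q^2.
At the minimum of AVC, MC = AVC. MC = 27 - 16q + 6q^2; setting MC = AVC gives 4q^2 - 8q = 0, so q = 2. min AVC = 19.
For P < $19 the firm produces nothing.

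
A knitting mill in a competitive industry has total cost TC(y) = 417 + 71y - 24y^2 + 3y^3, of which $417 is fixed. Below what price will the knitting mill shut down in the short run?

The shutdown price is the minimum of AVC. VC = 71y - 24y^2 + 3y^3, so AVC = 71 - 24y + 3y^2.
At the minimum of AVC, MC = AVC. MC = 71 - 48y + 9y^2; setting MC = AVC gives 6y^2 - 24y = 0, so y = 4. min AVC = 23.
For P < $23 the firm produces nothing.

$23 per unit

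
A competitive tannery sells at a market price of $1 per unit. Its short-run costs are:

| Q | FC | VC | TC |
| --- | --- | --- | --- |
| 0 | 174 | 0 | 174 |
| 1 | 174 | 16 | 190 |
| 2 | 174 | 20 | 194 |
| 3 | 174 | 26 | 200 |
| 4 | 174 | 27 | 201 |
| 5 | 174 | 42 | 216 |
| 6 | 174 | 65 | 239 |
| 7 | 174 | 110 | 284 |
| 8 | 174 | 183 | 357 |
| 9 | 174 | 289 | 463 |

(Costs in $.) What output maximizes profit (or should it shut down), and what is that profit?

Tabulate TR − TC: Q=0: -174; Q=1: -189; Q=2: -192; Q=3: -197; Q=4: -197; Q=5: -211; Q=6: -233; Q=7: -277; Q=8: -349; Q=9: -454.
Profit is highest at Q = 0. Equivalently, the lowest AVC in the table is 27/4 ≈ $6.75 at Q = 4, and P = $1 falls below it — price never covers variable cost, so the firm shuts down and loses only its fixed cost.

Q = 0 (shut down); profit = -$174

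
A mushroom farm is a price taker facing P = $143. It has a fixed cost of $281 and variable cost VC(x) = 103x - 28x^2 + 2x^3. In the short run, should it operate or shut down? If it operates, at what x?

Variable cost is VC = 103x - 28x^2 + 2x^3, so AVC = VC/x = 103 - 28x + 2x^2 and MC = dTC/dx = 103 - 56x + 6x^2.
The AVC parabola has its vertex at x = 28/4 = 7, where AVC = 103 - 28·7 + 2·7^2 = $5.
P = $143 exceeds min AVC = $5, so the firm stays open.
P = MC gives -40 - 56x + 6x^2 = 0, with roots -2/3 and 10. Take the larger (rising MC): x* = 10.
Check: AVC at x = 10 is $23 ≤ P, so revenue covers variable cost.
Profit = P·x − TC = 143·10 − 511 = $919.

Produce at x = 10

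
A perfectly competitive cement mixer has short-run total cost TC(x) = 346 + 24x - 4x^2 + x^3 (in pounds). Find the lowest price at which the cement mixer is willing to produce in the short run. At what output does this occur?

£20 per unit, at x = 2

The shutdown price is the minimum of AVC. VC = 24x - 4x^2 + x^3, so AVC = 24 - 4x + x^2.
dAVC/dx = -4 + 2x = 0 gives x = 2. min AVC = 24 - 4·2 + 2^2 = 20.
So the shutdown price is £20.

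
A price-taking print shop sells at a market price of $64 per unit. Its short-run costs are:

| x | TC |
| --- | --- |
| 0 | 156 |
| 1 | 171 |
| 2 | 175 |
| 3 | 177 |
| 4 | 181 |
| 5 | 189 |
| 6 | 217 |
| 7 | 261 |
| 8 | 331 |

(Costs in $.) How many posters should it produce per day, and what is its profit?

Profit at each row (π = 64x − TC): x=0: -156; x=1: -107; x=2: -47; x=3: 15; x=4: 75; x=5: 131; x=6: 167; x=7: 187; x=8: 181.
Profit is maximized at x = 7. AVC there is 105/7 = $15 ≤ P, so producing beats shutting down (which would give -$156).

x = 7; profit = $187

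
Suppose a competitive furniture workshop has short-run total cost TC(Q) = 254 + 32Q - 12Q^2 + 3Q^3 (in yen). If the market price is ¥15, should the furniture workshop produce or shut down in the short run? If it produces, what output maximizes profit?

Shut down

Strip out fixed cost: VC = 32Q - 12Q^2 + 3Q^3. Then AVC = 32 - 12Q + 3Q^2 and MC = 32 - 24Q + 9Q^2.
AVC is minimized where dAVC/dQ = -12 + 6Q = 0, at Q = 2; min AVC = 32 - 12·2 + 3·2^2 = ¥20.
With P < min AVC (¥15 < ¥20), every unit sold adds to the loss.
The firm minimizes its loss by shutting down and losing only its fixed cost of ¥254.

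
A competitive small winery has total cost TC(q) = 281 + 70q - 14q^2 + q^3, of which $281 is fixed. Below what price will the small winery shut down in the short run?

The firm shuts down when price falls below the minimum of average variable cost. AVC = VC/q = 70 - 14q + q^2.
At the minimum of AVC, MC = AVC. MC = 70 - 28q + 3q^2; setting MC = AVC gives 2q^2 - 14q = 0, so q = 7. min AVC = 21.
So the shutdown price is $21.

$21 per unit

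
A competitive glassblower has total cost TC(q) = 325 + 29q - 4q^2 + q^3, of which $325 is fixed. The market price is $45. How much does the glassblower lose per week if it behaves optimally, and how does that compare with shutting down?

Profit = -$261 at q = 4

AVC = 29 - 4q + q^2; min AVC = $25 at q = 2. Since P = $45 ≥ min AVC, the firm produces.
MC = 29 - 8q + 3q^2. Setting P = MC and taking the root on the rising branch gives q* = 4.
TR = 45·4 = 180. TC = 325 + 116 = 441. Profit = 180 − 441 = -$261.
Shutting down would mean losing the fixed cost of $325, so operating at a loss of $261 is better by $64.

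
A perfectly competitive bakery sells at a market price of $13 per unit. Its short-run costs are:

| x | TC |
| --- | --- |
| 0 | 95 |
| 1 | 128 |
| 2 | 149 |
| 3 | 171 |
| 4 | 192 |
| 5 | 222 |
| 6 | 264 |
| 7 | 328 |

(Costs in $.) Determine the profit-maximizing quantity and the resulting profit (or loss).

x = 0 (shut down); profit = -$95

Profit at each row (π = 13x − TC): x=0: -95; x=1: -115; x=2: -123; x=3: -132; x=4: -140; x=5: -157; x=6: -186; x=7: -237.
Profit is highest at x = 0. Equivalently, the lowest AVC in the table is 97/4 ≈ $24.25 at x = 4, and P = $13 falls below it — price never covers variable cost, so the firm shuts down and loses only its fixed cost.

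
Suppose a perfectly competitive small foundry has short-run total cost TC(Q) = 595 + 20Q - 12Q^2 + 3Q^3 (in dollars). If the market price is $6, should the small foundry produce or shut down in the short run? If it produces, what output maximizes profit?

Shut down

From TC, MC = TC'(Q) = 20 - 24Q + 9Q^2 and AVC = VC/Q = 20 - 12Q + 3Q^2.
AVC is minimized where dAVC/dQ = -12 + 6Q = 0, at Q = 2; min AVC = 20 - 12·2 + 3·2^2 = $8.
With P < min AVC ($6 < $8), every unit sold adds to the loss.
The firm minimizes its loss by shutting down and losing only its fixed cost of $595.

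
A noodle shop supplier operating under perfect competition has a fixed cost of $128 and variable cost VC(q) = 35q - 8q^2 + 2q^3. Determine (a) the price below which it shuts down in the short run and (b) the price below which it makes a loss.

Shutdown price = $27; break-even price = $67

Shutdown price = min AVC. AVC = 35 - 8q + 2q^2, with vertex at q = 2 and minimum $27.
ATC = 128/q + 35 - 8q + 2q^2. Setting dATC/dq = −128/q^2 − 8 + 4q = 0 gives q = 4 (since 4·4^3 − 8·4^2 = 128).
min ATC = 128/4 + 35 − 8·4 + 2·4^2 = $67. That is the break-even price.
Between these two prices the firm operates at a loss; above $67 it earns a profit.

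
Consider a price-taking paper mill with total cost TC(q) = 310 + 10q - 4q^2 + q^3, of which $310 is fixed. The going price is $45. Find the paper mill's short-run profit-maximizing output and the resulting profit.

Profit = -$160 at q = 5

AVC = 10 - 4q + q^2; min AVC = $6 at q = 2. Since P = $45 ≥ min AVC, the firm produces.
MC = 10 - 8q + 3q^2. Setting P = MC and taking the root on the rising branch gives q* = 5.
TR = 45·5 = 225. TC = 310 + 75 = 385. Profit = 225 − 385 = -$160.
Shutting down would mean losing the fixed cost of $310, so operating at a loss of $160 is better by $150.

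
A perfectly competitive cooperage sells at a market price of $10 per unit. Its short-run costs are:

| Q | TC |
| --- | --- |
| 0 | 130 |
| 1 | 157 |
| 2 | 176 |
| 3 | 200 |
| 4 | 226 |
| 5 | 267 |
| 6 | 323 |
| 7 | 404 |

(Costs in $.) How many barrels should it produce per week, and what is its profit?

Tabulate TR − TC: Q=0: -130; Q=1: -147; Q=2: -156; Q=3: -170; Q=4: -186; Q=5: -217; Q=6: -263; Q=7: -334.
Profit is highest at Q = 0. Equivalently, the lowest AVC in the table is 46/2 ≈ $23 at Q = 2, and P = $10 falls below it — price never covers variable cost, so the firm shuts down and loses only its fixed cost.

Q = 0 (shut down); profit = -$130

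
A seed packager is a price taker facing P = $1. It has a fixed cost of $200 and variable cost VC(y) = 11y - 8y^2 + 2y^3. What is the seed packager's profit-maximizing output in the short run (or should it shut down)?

Shut down

From TC, MC = TC'(y) = 11 - 16y + 6y^2 and AVC = VC/y = 11 - 8y + 2y^2.
The AVC parabola has its vertex at y = 8/4 = 2, where AVC = 11 - 8·2 + 2·2^2 = $3.
P = $1 lies below min AVC = $3; no output level covers variable cost.
Shutting down limits the loss to fixed cost, $200.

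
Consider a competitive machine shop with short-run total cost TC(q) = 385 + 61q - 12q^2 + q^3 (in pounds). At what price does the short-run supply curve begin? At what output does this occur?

£25 per unit, at q = 6

The firm shuts down when price falls below the minimum of average variable cost. AVC = VC/q = 61 - 12q + q^2.
At the minimum of AVC, MC = AVC. MC = 61 - 24q + 3q^2; setting MC = AVC gives 2q^2 - 12q = 0, so q = 6. min AVC = 25.
For P < £25 the firm produces nothing.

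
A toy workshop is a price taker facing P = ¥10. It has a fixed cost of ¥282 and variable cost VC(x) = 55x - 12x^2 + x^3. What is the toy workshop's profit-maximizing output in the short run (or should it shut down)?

Shut down

Variable cost is VC = 55x - 12x^2 + x^3, so AVC = VC/x = 55 - 12x + x^2 and MC = dTC/dx = 55 - 24x + 3x^2.
AVC hits its minimum where MC = AVC, at x = 6, giving min AVC = 55 - 12·6 + 6^2 = ¥19.
With P < min AVC (¥10 < ¥19), every unit sold adds to the loss.
Best response: produce nothing and absorb the ¥282 fixed cost.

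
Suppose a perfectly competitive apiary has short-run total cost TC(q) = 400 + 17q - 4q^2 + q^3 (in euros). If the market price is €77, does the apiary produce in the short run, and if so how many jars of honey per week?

Produce at q = 6

Variable cost is VC = 17q - 4q^2 + q^3, so AVC = VC/q = 17 - 4q + q^2 and MC = dTC/dq = 17 - 8q + 3q^2.
AVC hits its minimum where MC = AVC, at q = 2, giving min AVC = 17 - 4·2 + 2^2 = €13.
Because €77 ≥ €13, revenue can cover variable cost; the firm operates.
P = MC gives -60 - 8q + 3q^2 = 0, with roots -10/3 and 6. Take the larger (rising MC): q* = 6.
Check: AVC at q = 6 is €29 ≤ P, so revenue covers variable cost.
Profit = P·q − TC = 77·6 − 574 = -€112, a loss, but smaller than the €400 fixed cost the firm would lose by shutting down.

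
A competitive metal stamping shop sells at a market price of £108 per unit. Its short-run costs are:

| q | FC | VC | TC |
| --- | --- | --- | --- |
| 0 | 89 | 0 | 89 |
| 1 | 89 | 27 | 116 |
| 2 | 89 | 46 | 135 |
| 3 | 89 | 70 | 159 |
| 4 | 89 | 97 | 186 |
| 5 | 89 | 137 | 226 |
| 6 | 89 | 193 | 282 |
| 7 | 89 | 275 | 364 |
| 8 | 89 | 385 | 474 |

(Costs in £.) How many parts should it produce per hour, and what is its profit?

Tabulate TR − TC: q=0: -89; q=1: -8; q=2: 81; q=3: 165; q=4: 246; q=5: 314; q=6: 366; q=7: 392; q=8: 390.
Profit is maximized at q = 7. AVC there is 275/7 = £39.29 ≤ P, so producing beats shutting down (which would give -£89).

q = 7; profit = £392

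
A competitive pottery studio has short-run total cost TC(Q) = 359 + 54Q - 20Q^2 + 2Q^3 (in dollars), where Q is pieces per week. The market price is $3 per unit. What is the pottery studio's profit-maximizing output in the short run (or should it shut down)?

Variable cost is VC = 54Q - 20Q^2 + 2Q^3, so AVC = VC/Q = 54 - 20Q + 2Q^2 and MC = dTC/dQ = 54 - 40Q + 6Q^2.
AVC is minimized where dAVC/dQ = -20 + 4Q = 0, at Q = 5; min AVC = 54 - 20·5 + 2·5^2 = $4.
Since P = $3 < min AVC = $4, price fails to cover variable cost at any output.
Best response: produce nothing and absorb the $359 fixed cost.

Shut down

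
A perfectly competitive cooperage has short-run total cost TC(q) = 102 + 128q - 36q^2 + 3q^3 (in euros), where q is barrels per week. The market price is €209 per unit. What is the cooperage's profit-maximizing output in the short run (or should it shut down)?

Produce at q = 9

Variable cost is VC = 128q - 36q^2 + 3q^3, so AVC = VC/q = 128 - 36q + 3q^2 and MC = dTC/dq = 128 - 72q + 9q^2.
AVC is minimized where dAVC/dq = -36 + 6q = 0, at q = 6; min AVC = 128 - 36·6 + 3·6^2 = €20.
Since P = €209 ≥ min AVC = €20, price covers variable cost and the firm should produce.
Set P = MC: 209 = 128 - 72q + 9q^2 → -81 - 72q + 9q^2 = 0. The roots are q = -1 and q = 9; the profit-maximizing output is on the rising part of MC, so q* = 9.
Check: AVC at q = 9 is €47 ≤ P, so revenue covers variable cost.
Profit = P·q − TC = 209·9 − 525 = €1356.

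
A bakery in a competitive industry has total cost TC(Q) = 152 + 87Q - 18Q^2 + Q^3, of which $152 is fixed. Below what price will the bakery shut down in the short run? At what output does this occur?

The shutdown price is the minimum of AVC. VC = 87Q - 18Q^2 + Q^3, so AVC = 87 - 18Q + Q^2.
dAVC/dQ = -18 + 2Q = 0 gives Q = 9. min AVC = 87 - 18·9 + 9^2 = 6.
For P < $6 the firm produces nothing.

$6 per unit, at Q = 9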